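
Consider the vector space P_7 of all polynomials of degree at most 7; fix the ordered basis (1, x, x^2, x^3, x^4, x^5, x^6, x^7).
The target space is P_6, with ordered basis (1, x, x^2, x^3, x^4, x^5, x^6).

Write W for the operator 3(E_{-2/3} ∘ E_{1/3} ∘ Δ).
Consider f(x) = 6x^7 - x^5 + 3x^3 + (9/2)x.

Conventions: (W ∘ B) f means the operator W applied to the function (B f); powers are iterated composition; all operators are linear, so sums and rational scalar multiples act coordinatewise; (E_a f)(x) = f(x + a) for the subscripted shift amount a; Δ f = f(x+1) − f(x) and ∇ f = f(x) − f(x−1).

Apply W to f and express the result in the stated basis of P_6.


Δ f = 42x^6 + 126x^5 + 205x^4 + 200x^3 + 125x^2 + 46x + 25/2
E_{1/3} Δ f = 42x^6 + 210x^5 + 485x^4 + (5800/9)x^3 + (4645/9)x^2 + (6350/27)x + 25387/486
E_{-2/3} E_{1/3} Δ f = 42x^6 + 42x^5 + 65x^4 + (320/9)x^3 + (205/9)x^2 + (154/27)x + 2779/486
(3(E_{-2/3} ∘ E_{1/3} ∘ Δ)) f = 126x^6 + 126x^5 + 195x^4 + (320/3)x^3 + (205/3)x^2 + (154/9)x + 2779/162

g(x) = 126x^6 + 126x^5 + 195x^4 + (320/3)x^3 + (205/3)x^2 + (154/9)x + 2779/162


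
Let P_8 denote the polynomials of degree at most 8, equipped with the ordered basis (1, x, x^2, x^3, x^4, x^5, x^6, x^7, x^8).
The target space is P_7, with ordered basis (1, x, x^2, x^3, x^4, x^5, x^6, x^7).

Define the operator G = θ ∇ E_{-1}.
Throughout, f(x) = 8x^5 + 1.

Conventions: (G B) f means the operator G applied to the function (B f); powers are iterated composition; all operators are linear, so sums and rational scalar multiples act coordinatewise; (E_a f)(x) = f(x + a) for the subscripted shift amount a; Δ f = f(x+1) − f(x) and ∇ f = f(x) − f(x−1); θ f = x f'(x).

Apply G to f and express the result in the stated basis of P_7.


E_{-1} f = 8x^5 - 40x^4 + 80x^3 - 80x^2 + 40x - 7
∇ E_{-1} f = 40x^4 - 240x^3 + 560x^2 - 600x + 248
θ ∇ E_{-1} f = 160x^4 - 720x^3 + 1120x^2 - 600x

the image equals g(x) = 160x^4 - 720x^3 + 1120x^2 - 600x


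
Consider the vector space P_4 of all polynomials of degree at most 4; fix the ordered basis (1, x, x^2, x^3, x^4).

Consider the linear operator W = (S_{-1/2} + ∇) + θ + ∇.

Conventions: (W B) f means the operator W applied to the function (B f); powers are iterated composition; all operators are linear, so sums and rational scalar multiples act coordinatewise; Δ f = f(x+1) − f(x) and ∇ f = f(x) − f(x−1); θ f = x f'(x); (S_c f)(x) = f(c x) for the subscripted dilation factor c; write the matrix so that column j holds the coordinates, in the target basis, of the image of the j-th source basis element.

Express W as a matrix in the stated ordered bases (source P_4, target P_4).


image of 1: 1
image of x: (1/2)x + 2
image of x^2: (9/4)x^2 + 4x - 2
image of x^3: (23/8)x^3 + 6x^2 - 6x + 2
image of x^4: (65/16)x^4 + 8x^3 - 12x^2 + 8x - 2
each image's coordinates form column j of the matrix

the matrix is [[1, 2, -2, 2, -2]; [0, 1/2, 4, -6, 8]; [0, 0, 9/4, 6, -12]; [0, 0, 0, 23/8, 8]; [0, 0, 0, 0, 65/16]] (rows listed top to bottom)


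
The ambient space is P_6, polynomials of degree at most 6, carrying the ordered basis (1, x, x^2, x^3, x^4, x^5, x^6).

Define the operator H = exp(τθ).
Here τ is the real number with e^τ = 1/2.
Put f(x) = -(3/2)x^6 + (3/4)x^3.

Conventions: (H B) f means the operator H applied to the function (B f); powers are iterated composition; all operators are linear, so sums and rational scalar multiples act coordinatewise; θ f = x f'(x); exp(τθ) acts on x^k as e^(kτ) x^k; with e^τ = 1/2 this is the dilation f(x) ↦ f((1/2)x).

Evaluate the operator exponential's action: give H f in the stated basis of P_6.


exp(τθ) x^k = e^(kτ) x^k; with e^τ = 1/2 this sends x^k to (1/2)^k x^k
x^3 ↦ 1/8 x^3
x^6 ↦ 1/64 x^6
applying this coordinatewise to f: exp(τθ) f = -(3/128)x^6 + (3/32)x^3

g(x) = -(3/128)x^6 + (3/32)x^3


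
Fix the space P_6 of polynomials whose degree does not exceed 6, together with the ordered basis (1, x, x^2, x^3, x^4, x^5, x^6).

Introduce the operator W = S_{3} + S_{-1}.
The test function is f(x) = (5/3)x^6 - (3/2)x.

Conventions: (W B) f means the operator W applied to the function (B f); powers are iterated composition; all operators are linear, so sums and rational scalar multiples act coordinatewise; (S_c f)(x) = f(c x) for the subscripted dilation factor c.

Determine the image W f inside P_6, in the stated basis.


S_{3} f = 1215x^6 - (9/2)x
S_{-1} f = (5/3)x^6 + (3/2)x
(S_{3} + S_{-1}) f = (3650/3)x^6 - 3x

g(x) = (3650/3)x^6 - 3x


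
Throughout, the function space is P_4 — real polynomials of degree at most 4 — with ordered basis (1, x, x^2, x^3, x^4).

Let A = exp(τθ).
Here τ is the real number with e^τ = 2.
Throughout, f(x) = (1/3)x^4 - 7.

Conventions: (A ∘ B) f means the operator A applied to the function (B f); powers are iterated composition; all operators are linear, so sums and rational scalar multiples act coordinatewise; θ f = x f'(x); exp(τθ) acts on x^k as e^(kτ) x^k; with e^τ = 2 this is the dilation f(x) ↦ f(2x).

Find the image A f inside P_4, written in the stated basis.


exp(τθ) x^k = e^(kτ) x^k; with e^τ = 2 this sends x^k to 2^k x^k
x^4 ↦ 16 x^4
applying this coordinatewise to f: exp(τθ) f = (16/3)x^4 - 7

the image equals g(x) = (16/3)x^4 - 7


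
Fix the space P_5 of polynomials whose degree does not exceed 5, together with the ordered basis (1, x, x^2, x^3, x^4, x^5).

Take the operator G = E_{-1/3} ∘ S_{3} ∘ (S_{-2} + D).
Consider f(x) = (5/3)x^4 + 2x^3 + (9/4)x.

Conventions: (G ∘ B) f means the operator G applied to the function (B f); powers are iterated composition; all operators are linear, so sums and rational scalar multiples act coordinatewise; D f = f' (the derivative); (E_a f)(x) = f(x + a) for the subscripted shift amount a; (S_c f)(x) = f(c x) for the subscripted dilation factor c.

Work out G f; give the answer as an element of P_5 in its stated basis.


g(x) = 2160x^4 - 3132x^3 + 1746x^2 - (907/2)x + 195/4

S_{-2} f = (80/3)x^4 - 16x^3 - (9/2)x
D f = (20/3)x^3 + 6x^2 + 9/4
(S_{-2} + D) f = (80/3)x^4 - (28/3)x^3 + 6x^2 - (9/2)x + 9/4
S_{3} (S_{-2} + D) f = 2160x^4 - 252x^3 + 54x^2 - (27/2)x + 9/4
E_{-1/3} S_{3} (S_{-2} + D) f = 2160x^4 - 3132x^3 + 1746x^2 - (907/2)x + 195/4


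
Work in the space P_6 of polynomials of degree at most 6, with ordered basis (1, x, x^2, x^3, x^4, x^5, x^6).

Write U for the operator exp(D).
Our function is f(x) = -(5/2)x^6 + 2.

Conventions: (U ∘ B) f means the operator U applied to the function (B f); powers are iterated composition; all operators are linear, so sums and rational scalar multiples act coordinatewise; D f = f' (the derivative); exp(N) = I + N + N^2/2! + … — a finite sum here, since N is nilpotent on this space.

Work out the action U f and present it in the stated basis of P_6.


the image equals g(x) = -(5/2)x^6 - 15x^5 - (75/2)x^4 - 50x^3 - (75/2)x^2 - 15x - 1/2

order-1 term: -15x^5
order-2 term: -(75/2)x^4
order-3 term: -50x^3
order-4 term: -(75/2)x^2
order-5 term: -15x
order-6 term: -5/2
the series for exp(D) f terminates at order 6
exp(D) f = -(5/2)x^6 - 15x^5 - (75/2)x^4 - 50x^3 - (75/2)x^2 - 15x - 1/2


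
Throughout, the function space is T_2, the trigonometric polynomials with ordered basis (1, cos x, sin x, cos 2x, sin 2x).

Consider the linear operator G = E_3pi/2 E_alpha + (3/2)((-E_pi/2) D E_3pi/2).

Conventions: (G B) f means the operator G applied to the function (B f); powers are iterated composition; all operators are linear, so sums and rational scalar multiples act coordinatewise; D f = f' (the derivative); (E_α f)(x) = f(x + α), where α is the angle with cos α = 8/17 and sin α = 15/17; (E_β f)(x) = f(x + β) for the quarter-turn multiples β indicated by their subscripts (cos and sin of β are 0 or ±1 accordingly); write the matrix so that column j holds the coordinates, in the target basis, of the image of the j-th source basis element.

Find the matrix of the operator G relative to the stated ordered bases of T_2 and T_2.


image of 1: 1
image of cos x: (15/17)cos x + (67/34)sin x
image of sin x: -(67/34)cos x + (15/17)sin x
image of cos 2x: (161/289)cos 2x + (1107/289)sin 2x
image of sin 2x: -(1107/289)cos 2x + (161/289)sin 2x
each image's coordinates form column j of the matrix

the matrix is [[1, 0, 0, 0, 0]; [0, 15/17, -67/34, 0, 0]; [0, 67/34, 15/17, 0, 0]; [0, 0, 0, 161/289, -1107/289]; [0, 0, 0, 1107/289, 161/289]] (rows listed top to bottom)


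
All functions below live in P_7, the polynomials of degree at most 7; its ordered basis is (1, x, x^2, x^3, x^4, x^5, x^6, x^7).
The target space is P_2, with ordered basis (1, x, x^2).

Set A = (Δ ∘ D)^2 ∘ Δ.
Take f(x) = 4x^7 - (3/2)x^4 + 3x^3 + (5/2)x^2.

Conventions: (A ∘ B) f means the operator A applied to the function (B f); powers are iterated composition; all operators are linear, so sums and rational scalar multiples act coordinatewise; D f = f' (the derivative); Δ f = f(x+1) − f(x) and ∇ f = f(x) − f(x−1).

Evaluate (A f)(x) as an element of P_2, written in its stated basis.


the result is g(x) = 10080x^2 + 30240x + 25200

Δ f = 28x^6 + 84x^5 + 140x^4 + 134x^3 + 84x^2 + 36x + 8
D Δ f = 168x^5 + 420x^4 + 560x^3 + 402x^2 + 168x + 36
Δ D Δ f = 840x^4 + 3360x^3 + 5880x^2 + 5004x + 1718
D (Δ ∘ D) Δ f = 3360x^3 + 10080x^2 + 11760x + 5004
Δ D (Δ ∘ D) Δ f = 10080x^2 + 30240x + 25200


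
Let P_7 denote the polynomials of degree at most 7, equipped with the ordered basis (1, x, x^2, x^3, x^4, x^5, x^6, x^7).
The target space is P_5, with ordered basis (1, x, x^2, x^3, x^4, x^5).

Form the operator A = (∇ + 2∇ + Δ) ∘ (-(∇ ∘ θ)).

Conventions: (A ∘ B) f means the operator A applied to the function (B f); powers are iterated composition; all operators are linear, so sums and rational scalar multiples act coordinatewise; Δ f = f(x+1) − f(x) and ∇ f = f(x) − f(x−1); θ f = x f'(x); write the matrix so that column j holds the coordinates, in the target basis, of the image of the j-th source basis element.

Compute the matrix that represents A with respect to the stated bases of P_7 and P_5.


image of 1: 0
image of x: 0
image of x^2: -16
image of x^3: -72x + 54
image of x^4: -192x^2 + 288x - 176
image of x^5: -400x^3 + 900x^2 - 1100x + 450
image of x^6: -720x^4 + 2160x^3 - 3960x^2 + 3240x - 1128
image of x^7: -1176x^5 + 4410x^4 - 10780x^3 + 13230x^2 - 9212x + 2646
each image's coordinates form column j of the matrix

the matrix is [[0, 0, -16, 54, -176, 450, -1128, 2646]; [0, 0, 0, -72, 288, -1100, 3240, -9212]; [0, 0, 0, 0, -192, 900, -3960, 13230]; [0, 0, 0, 0, 0, -400, 2160, -10780]; [0, 0, 0, 0, 0, 0, -720, 4410]; [0, 0, 0, 0, 0, 0, 0, -1176]] (rows listed top to bottom)


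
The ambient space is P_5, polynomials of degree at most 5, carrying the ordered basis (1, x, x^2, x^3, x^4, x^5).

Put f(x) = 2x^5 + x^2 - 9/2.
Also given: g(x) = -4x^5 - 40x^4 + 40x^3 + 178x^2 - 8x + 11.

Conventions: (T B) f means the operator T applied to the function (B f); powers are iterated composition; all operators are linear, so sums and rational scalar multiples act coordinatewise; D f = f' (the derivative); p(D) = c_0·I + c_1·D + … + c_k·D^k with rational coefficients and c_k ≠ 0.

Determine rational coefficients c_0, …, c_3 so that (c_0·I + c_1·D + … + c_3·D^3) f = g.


c_0 = -2, c_1 = -4, c_2 = 1, c_3 = 3/2

D^0 f = 2x^5 + x^2 - 9/2
D^1 f = 10x^4 + 2x
D^2 f = 40x^3 + 2
D^3 f = 120x^2
matching coefficients of g against c_0 f + c_1 Df + … from the top degree down determines the c_i
solution: c_0 = -2, c_1 = -4, c_2 = 1, c_3 = 3/2


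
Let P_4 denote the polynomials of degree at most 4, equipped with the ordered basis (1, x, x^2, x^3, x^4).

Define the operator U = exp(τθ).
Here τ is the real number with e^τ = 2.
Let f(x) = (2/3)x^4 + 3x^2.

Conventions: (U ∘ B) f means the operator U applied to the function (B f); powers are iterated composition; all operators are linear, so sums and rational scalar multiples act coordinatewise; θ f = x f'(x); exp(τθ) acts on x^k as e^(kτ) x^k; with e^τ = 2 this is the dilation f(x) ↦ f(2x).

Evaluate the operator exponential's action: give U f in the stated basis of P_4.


the image equals g(x) = (32/3)x^4 + 12x^2

exp(τθ) x^k = e^(kτ) x^k; with e^τ = 2 this sends x^k to 2^k x^k
x^2 ↦ 4 x^2
x^4 ↦ 16 x^4
applying this coordinatewise to f: exp(τθ) f = (32/3)x^4 + 12x^2


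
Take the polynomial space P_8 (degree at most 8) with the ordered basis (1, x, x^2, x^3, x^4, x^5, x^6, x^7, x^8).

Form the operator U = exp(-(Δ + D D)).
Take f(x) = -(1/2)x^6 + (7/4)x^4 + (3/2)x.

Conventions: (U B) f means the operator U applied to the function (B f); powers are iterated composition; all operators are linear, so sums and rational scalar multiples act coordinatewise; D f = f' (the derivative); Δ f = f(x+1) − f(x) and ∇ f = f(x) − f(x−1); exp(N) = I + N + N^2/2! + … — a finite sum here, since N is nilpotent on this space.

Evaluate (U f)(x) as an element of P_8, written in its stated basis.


g(x) = -(1/2)x^6 + 3x^5 + (67/4)x^4 - 77x^3 - (237/2)x^2 + (593/2)x + 403/4

order-1 term: 3x^5 + (45/2)x^4 + 3x^3 - 24x^2 - 4x - 11/4
order-2 term: -(15/2)x^4 - 90x^3 - 222x^2 - 42x + 95/4
order-3 term: 10x^3 + 135x^2 + 428x + 537/2
order-4 term: -(15/2)x^2 - 90x - 843/4
order-5 term: 3x + 45/2
order-6 term: -1/2
the series for exp(-(Δ + D D)) f terminates at order 6
exp(-(Δ + D D)) f = -(1/2)x^6 + 3x^5 + (67/4)x^4 - 77x^3 - (237/2)x^2 + (593/2)x + 403/4


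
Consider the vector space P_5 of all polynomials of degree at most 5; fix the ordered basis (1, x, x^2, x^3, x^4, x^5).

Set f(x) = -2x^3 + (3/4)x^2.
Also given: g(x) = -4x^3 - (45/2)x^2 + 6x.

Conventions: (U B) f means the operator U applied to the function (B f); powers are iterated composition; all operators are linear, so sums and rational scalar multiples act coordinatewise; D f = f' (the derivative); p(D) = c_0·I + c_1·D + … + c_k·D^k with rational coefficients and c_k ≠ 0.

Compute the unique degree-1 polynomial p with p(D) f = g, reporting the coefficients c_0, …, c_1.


D^0 f = -2x^3 + (3/4)x^2
D^1 f = -6x^2 + (3/2)x
matching coefficients of g against c_0 f + c_1 Df + … from the top degree down determines the c_i
solution: c_0 = 2, c_1 = 4

c_0 = 2, c_1 = 4


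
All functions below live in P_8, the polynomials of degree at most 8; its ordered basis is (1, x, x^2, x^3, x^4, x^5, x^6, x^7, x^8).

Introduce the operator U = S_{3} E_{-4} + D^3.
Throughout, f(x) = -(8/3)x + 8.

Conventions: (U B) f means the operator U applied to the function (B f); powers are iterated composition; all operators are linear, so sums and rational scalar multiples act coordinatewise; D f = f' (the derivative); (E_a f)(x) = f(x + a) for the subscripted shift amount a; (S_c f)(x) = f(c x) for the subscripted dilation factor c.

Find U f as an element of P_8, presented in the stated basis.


the image equals g(x) = -8x + 56/3

E_{-4} f = -(8/3)x + 56/3
S_{3} E_{-4} f = -8x + 56/3
D f = -8/3
D D f = 0
D D D f = 0
(S_{3} E_{-4} + D^3) f = -8x + 56/3


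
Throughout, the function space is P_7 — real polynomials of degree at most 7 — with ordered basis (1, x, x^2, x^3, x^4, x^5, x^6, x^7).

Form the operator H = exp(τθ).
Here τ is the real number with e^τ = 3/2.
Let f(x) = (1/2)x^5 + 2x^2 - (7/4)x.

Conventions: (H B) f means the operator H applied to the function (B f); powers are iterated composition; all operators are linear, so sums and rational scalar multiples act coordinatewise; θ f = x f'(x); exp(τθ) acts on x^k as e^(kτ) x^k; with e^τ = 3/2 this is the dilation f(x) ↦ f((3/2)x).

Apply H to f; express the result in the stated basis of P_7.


g(x) = (243/64)x^5 + (9/2)x^2 - (21/8)x

exp(τθ) x^k = e^(kτ) x^k; with e^τ = 3/2 this sends x^k to (3/2)^k x^k
x ↦ 3/2 x
x^2 ↦ 9/4 x^2
x^5 ↦ 243/32 x^5
applying this coordinatewise to f: exp(τθ) f = (243/64)x^5 + (9/2)x^2 - (21/8)x


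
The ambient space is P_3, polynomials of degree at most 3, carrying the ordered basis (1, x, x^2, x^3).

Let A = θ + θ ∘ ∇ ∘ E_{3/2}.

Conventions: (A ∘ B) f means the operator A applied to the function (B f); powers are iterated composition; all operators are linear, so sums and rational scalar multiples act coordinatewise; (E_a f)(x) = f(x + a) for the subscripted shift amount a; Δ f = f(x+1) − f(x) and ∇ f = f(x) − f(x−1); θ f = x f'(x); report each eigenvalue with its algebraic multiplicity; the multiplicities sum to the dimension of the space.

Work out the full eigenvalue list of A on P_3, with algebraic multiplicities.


image of 1: 0
image of x: x
image of x^2: 2x^2 + 2x
image of x^3: 3x^3 + 6x^2 + 6x
the matrix is upper triangular; its diagonal is (0, 1, 2, 3)
for a triangular matrix the eigenvalues are the diagonal entries, with algebraic multiplicity their repetition count

λ = 0 (multiplicity 1), λ = 1 (multiplicity 1), λ = 2 (multiplicity 1), λ = 3 (multiplicity 1)


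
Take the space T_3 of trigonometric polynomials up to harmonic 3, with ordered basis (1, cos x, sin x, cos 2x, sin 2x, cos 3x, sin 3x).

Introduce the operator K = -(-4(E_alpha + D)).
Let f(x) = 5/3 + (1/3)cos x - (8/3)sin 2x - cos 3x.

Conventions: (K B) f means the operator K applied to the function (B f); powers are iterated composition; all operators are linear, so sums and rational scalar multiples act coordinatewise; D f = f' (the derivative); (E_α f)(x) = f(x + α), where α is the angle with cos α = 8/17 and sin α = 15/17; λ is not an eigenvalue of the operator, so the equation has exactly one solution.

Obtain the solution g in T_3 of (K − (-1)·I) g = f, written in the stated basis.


write g with unknown coordinates in the stated basis and equate coefficients in (K − (-1)·I) g = f
solving from the highest basis element down gives g = 1/3 + (49/3315)cos x + (128/3315)sin x + (26176/112443)cos 2x + (2840/112443)sin 2x + (14639/704369)cos 3x - (56976/704369)sin 3x
check: K g = 4/3 + (352/1105)cos x - (128/3315)sin x - (26176/112443)cos 2x - (100896/37481)sin 2x - (719008/704369)cos 3x + (56976/704369)sin 3x
so K g − (-1)·g = 5/3 + (1/3)cos x - (8/3)sin 2x - cos 3x = f ✓

the image equals g(x) = 1/3 + (49/3315)cos x + (128/3315)sin x + (26176/112443)cos 2x + (2840/112443)sin 2x + (14639/704369)cos 3x - (56976/704369)sin 3x


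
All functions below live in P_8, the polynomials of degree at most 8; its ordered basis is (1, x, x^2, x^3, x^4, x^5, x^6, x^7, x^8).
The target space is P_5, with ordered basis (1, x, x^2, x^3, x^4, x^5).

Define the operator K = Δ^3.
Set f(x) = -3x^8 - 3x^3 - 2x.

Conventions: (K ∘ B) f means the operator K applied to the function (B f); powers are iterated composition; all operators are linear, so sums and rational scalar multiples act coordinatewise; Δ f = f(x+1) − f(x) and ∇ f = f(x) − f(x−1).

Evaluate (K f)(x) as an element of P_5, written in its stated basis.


the image equals g(x) = -1008x^5 - 7560x^4 - 25200x^3 - 45360x^2 - 43344x - 17406

Δ f = -24x^7 - 84x^6 - 168x^5 - 210x^4 - 168x^3 - 93x^2 - 33x - 8
Δ Δ f = -168x^6 - 1008x^5 - 2940x^4 - 5040x^3 - 5208x^2 - 3042x - 780
Δ Δ Δ f = -1008x^5 - 7560x^4 - 25200x^3 - 45360x^2 - 43344x - 17406


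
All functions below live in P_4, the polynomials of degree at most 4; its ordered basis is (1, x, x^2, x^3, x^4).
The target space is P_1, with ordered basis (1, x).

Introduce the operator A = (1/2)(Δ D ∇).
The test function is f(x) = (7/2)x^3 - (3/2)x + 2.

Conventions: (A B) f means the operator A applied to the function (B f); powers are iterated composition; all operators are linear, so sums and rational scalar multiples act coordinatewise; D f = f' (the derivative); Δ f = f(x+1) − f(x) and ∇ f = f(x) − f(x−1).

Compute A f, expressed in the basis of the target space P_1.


∇ f = (21/2)x^2 - (21/2)x + 2
D ∇ f = 21x - 21/2
Δ D ∇ f = 21
((1/2)(Δ D ∇)) f = 21/2

the image equals g(x) = 21/2


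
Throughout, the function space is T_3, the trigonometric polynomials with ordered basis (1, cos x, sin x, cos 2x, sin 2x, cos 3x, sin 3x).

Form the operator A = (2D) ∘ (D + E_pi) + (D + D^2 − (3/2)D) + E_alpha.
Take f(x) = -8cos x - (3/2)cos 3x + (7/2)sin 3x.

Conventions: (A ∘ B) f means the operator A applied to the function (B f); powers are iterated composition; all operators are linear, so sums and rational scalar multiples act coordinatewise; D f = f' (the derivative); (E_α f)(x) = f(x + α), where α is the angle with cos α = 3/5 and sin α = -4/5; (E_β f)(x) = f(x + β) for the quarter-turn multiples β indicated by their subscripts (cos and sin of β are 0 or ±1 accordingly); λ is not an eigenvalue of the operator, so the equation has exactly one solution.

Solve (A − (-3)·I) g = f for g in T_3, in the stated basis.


write g with unknown coordinates in the stated basis and equate coefficients in (A − (-3)·I) g = f
solving from the highest basis element down gives g = -(32/75)cos x + (176/75)sin x + (32443/341729)cos 3x - (37749/341729)sin 3x
check: A g = -(168/25)cos x - (176/25)sin x - (1219845/683458)cos 3x + (2618597/683458)sin 3x
so A g − (-3)·g = -8cos x - (3/2)cos 3x + (7/2)sin 3x = f ✓

g(x) = -(32/75)cos x + (176/75)sin x + (32443/341729)cos 3x - (37749/341729)sin 3x


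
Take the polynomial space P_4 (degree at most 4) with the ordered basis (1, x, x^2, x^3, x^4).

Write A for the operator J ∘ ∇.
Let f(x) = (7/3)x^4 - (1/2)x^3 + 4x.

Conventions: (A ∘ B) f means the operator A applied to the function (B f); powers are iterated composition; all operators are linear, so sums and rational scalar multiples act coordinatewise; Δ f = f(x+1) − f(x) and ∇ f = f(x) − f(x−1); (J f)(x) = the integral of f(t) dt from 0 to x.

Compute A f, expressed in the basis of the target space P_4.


the image equals g(x) = (7/3)x^4 - (31/6)x^3 + (65/12)x^2 + (7/6)x

∇ f = (28/3)x^3 - (31/2)x^2 + (65/6)x + 7/6
J ∇ f = (7/3)x^4 - (31/6)x^3 + (65/12)x^2 + (7/6)x


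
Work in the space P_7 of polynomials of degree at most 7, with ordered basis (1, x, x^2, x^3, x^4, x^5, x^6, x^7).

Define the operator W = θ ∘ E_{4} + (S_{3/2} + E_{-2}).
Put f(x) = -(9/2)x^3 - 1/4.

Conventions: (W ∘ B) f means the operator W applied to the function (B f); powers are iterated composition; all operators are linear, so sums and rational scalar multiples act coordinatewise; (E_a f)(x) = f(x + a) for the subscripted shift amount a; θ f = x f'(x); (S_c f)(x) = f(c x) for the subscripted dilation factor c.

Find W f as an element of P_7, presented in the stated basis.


the result is g(x) = -(531/16)x^3 - 81x^2 - 270x + 71/2

E_{4} f = -(9/2)x^3 - 54x^2 - 216x - 1153/4
θ E_{4} f = -(27/2)x^3 - 108x^2 - 216x
S_{3/2} f = -(243/16)x^3 - 1/4
E_{-2} f = -(9/2)x^3 + 27x^2 - 54x + 143/4
(S_{3/2} + E_{-2}) f = -(315/16)x^3 + 27x^2 - 54x + 71/2
(θ ∘ E_{4} + (S_{3/2} + E_{-2})) f = -(531/16)x^3 - 81x^2 - 270x + 71/2


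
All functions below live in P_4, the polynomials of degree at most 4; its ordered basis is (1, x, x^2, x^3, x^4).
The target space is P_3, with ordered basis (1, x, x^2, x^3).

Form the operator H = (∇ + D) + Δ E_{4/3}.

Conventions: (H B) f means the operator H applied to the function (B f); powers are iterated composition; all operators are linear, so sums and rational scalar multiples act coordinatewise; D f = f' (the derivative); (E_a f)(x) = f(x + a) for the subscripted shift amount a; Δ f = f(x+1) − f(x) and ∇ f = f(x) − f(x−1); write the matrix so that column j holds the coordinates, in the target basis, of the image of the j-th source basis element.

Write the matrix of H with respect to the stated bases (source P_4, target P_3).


image of 1: 0
image of x: 3
image of x^2: 6x + 8/3
image of x^3: 9x^2 + 8x + 34/3
image of x^4: 12x^3 + 16x^2 + (136/3)x + 688/27
each image's coordinates form column j of the matrix

the matrix is [[0, 3, 8/3, 34/3, 688/27]; [0, 0, 6, 8, 136/3]; [0, 0, 0, 9, 16]; [0, 0, 0, 0, 12]] (rows listed top to bottom)


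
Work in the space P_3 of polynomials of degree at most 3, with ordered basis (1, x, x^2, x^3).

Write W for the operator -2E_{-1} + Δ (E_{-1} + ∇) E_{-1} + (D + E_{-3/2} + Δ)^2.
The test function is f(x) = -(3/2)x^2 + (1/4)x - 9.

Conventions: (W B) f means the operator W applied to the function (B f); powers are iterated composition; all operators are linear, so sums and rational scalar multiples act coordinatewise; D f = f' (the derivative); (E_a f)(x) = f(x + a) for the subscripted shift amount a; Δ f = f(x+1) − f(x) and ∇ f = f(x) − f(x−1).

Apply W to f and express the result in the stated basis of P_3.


E_{-1} f = -(3/2)x^2 + (13/4)x - 43/4
(-2E_{-1}) f = 3x^2 - (13/2)x + 43/2
E_{-1} f = -(3/2)x^2 + (13/4)x - 43/4
E_{-1} E_{-1} f = -(3/2)x^2 + (25/4)x - 31/2
∇ E_{-1} f = -3x + 19/4
(E_{-1} + ∇) E_{-1} f = -(3/2)x^2 + (13/4)x - 43/4
Δ (E_{-1} + ∇) E_{-1} f = -3x + 7/4
D f = -3x + 1/4
E_{-3/2} f = -(3/2)x^2 + (19/4)x - 51/4
Δ f = -3x - 5/4
(D + E_{-3/2} + Δ) f = -(3/2)x^2 - (5/4)x - 55/4
D (D + E_{-3/2} + Δ) f = -3x - 5/4
E_{-3/2} (D + E_{-3/2} + Δ) f = -(3/2)x^2 + (13/4)x - 61/4
Δ (D + E_{-3/2} + Δ) f = -3x - 11/4
(D + E_{-3/2} + Δ) (D + E_{-3/2} + Δ) f = -(3/2)x^2 - (11/4)x - 77/4
(-2E_{-1} + Δ (E_{-1} + ∇) E_{-1} + (D + E_{-3/2} + Δ)^2) f = (3/2)x^2 - (49/4)x + 4

the image equals g(x) = (3/2)x^2 - (49/4)x + 4


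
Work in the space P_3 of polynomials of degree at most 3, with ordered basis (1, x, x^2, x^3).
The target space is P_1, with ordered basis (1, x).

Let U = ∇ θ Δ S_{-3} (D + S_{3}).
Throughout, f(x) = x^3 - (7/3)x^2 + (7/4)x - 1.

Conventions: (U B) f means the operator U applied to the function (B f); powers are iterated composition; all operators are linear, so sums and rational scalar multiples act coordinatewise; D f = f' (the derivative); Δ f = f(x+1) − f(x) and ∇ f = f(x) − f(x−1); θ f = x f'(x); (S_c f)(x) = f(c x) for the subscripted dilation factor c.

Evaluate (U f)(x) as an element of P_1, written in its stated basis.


the result is g(x) = -8748x + 1863

D f = 3x^2 - (14/3)x + 7/4
S_{3} f = 27x^3 - 21x^2 + (21/4)x - 1
(D + S_{3}) f = 27x^3 - 18x^2 + (7/12)x + 3/4
S_{-3} (D + S_{3}) f = -729x^3 - 162x^2 - (7/4)x + 3/4
Δ S_{-3} (D + S_{3}) f = -2187x^2 - 2511x - 3571/4
θ Δ S_{-3} (D + S_{3}) f = -4374x^2 - 2511x
∇ (θ Δ S_{-3}) (D + S_{3}) f = -8748x + 1863


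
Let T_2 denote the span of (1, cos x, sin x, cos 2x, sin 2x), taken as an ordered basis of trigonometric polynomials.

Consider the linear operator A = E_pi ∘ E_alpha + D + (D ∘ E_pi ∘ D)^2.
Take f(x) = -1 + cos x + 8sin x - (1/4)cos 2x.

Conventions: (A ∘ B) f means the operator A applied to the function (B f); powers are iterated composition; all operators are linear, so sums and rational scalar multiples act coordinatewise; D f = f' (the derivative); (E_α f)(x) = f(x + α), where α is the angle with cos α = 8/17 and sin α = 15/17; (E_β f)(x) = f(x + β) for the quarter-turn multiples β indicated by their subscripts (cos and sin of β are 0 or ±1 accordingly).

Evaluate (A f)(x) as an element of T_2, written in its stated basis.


g(x) = -1 + (25/17)cos x + (70/17)sin x - (4463/1156)cos 2x + (409/578)sin 2x

E_alpha f = -1 + (128/17)cos x + (49/17)sin x + (161/1156)cos 2x + (60/289)sin 2x
E_pi E_alpha f = -1 - (128/17)cos x - (49/17)sin x + (161/1156)cos 2x + (60/289)sin 2x
D f = 8cos x - sin x + (1/2)sin 2x
D f = 8cos x - sin x + (1/2)sin 2x
E_pi D f = -8cos x + sin x + (1/2)sin 2x
D E_pi D f = cos x + 8sin x + cos 2x
D (D ∘ E_pi ∘ D) f = 8cos x - sin x - 2sin 2x
E_pi D (D ∘ E_pi ∘ D) f = -8cos x + sin x - 2sin 2x
D E_pi D (D ∘ E_pi ∘ D) f = cos x + 8sin x - 4cos 2x
(E_pi ∘ E_alpha + D + (D ∘ E_pi ∘ D)^2) f = -1 + (25/17)cos x + (70/17)sin x - (4463/1156)cos 2x + (409/578)sin 2x


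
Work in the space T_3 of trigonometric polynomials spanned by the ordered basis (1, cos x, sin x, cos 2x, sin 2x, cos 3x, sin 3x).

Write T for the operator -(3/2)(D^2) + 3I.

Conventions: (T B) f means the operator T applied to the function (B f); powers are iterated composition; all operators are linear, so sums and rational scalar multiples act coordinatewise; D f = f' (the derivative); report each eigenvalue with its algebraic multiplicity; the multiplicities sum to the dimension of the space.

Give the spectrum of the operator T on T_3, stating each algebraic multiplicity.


λ = 3 (multiplicity 1), λ = 9/2 (multiplicity 2), λ = 9 (multiplicity 2), λ = 33/2 (multiplicity 2)

image of 1: 3
image of cos x: (9/2)cos x
image of sin x: (9/2)sin x
image of cos 2x: 9cos 2x
image of sin 2x: 9sin 2x
image of cos 3x: (33/2)cos 3x
image of sin 3x: (33/2)sin 3x
the matrix is diagonal; its diagonal is (3, 9/2, 9/2, 9, 9, 33/2, 33/2)
for a triangular matrix the eigenvalues are the diagonal entries, with algebraic multiplicity their repetition count


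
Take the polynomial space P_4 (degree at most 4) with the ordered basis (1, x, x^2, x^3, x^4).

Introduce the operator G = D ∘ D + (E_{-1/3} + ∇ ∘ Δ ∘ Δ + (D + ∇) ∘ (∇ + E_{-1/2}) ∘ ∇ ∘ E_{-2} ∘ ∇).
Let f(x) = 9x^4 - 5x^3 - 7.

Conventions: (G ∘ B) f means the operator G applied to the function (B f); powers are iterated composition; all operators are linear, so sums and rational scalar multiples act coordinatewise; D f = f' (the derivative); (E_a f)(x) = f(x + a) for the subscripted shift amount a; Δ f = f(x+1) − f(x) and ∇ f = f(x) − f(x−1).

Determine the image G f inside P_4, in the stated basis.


D f = 36x^3 - 15x^2
D D f = 108x^2 - 30x
E_{-1/3} f = 9x^4 - 17x^3 + 11x^2 - 3x - 181/27
Δ f = 36x^3 + 39x^2 + 21x + 4
Δ Δ f = 108x^2 + 186x + 96
∇ (Δ ∘ Δ) f = 216x + 78
∇ f = 36x^3 - 69x^2 + 51x - 14
E_{-2} ∇ f = 36x^3 - 285x^2 + 759x - 680
∇ E_{-2} ∇ f = 108x^2 - 678x + 1080
∇ (∇ ∘ E_{-2} ∘ ∇) f = 216x - 786
E_{-1/2} (∇ ∘ E_{-2} ∘ ∇) f = 108x^2 - 786x + 1446
(∇ + E_{-1/2}) (∇ ∘ E_{-2} ∘ ∇) f = 108x^2 - 570x + 660
D (∇ + E_{-1/2}) (∇ ∘ E_{-2} ∘ ∇) f = 216x - 570
∇ (∇ + E_{-1/2}) (∇ ∘ E_{-2} ∘ ∇) f = 216x - 678
(D + ∇) (∇ + E_{-1/2}) (∇ ∘ E_{-2} ∘ ∇) f = 432x - 1248
(E_{-1/3} + ∇ ∘ Δ ∘ Δ + (D + ∇) ∘ (∇ + E_{-1/2}) ∘ ∇ ∘ E_{-2} ∘ ∇) f = 9x^4 - 17x^3 + 11x^2 + 645x - 31771/27
(D ∘ D + (E_{-1/3} + ∇ ∘ Δ ∘ Δ + (D + ∇) ∘ (∇ + E_{-1/2}) ∘ ∇ ∘ E_{-2} ∘ ∇)) f = 9x^4 - 17x^3 + 119x^2 + 615x - 31771/27

the image equals g(x) = 9x^4 - 17x^3 + 119x^2 + 615x - 31771/27


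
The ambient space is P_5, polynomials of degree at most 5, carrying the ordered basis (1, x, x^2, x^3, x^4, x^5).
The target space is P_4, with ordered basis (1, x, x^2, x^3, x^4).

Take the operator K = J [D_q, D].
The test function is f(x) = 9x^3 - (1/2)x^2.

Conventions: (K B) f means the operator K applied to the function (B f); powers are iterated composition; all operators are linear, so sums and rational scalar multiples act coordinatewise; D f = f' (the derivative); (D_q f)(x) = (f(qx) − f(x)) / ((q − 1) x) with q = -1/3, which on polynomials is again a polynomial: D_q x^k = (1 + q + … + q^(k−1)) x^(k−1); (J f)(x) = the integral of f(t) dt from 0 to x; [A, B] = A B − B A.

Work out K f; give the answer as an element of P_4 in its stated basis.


D f = 27x^2 - x
D_q D f = 18x - 1
D_q f = 7x^2 - (1/3)x
D D_q f = 14x - 1/3
[D_q, D] f = 4x - 2/3
J [D_q, D] f = 2x^2 - (2/3)x

the image equals g(x) = 2x^2 - (2/3)x


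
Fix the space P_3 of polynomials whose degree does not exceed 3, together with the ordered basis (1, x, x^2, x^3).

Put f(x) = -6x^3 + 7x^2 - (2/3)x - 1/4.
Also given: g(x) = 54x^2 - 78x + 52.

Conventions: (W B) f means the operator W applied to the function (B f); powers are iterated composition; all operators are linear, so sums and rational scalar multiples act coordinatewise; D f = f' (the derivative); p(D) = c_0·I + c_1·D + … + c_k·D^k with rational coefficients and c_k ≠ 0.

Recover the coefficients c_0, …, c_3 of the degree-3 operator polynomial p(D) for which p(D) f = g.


c_0 = 0, c_1 = -3, c_2 = 1, c_3 = -1

D^0 f = -6x^3 + 7x^2 - (2/3)x - 1/4
D^1 f = -18x^2 + 14x - 2/3
D^2 f = -36x + 14
D^3 f = -36
matching coefficients of g against c_0 f + c_1 Df + … from the top degree down determines the c_i
solution: c_0 = 0, c_1 = -3, c_2 = 1, c_3 = -1


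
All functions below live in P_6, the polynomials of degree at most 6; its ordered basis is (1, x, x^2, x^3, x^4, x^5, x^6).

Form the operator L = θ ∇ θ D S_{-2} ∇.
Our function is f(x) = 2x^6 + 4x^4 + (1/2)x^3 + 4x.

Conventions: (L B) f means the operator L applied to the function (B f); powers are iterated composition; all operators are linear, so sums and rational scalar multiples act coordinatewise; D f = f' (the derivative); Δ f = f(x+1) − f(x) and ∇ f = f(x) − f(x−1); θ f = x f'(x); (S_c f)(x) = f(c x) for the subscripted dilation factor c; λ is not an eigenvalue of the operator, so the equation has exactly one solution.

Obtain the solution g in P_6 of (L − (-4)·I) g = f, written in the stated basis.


the result is g(x) = (1/2)x^6 + x^4 + (46081/8)x^3 - 3600x^2 + 1177x

write g with unknown coordinates in the stated basis and equate coefficients in (L − (-4)·I) g = f
solving from the highest basis element down gives g = (1/2)x^6 + x^4 + (46081/8)x^3 - 3600x^2 + 1177x
check: L g = -23040x^3 + 14400x^2 - 4704x
so L g − (-4)·g = 2x^6 + 4x^4 + (1/2)x^3 + 4x = f ✓


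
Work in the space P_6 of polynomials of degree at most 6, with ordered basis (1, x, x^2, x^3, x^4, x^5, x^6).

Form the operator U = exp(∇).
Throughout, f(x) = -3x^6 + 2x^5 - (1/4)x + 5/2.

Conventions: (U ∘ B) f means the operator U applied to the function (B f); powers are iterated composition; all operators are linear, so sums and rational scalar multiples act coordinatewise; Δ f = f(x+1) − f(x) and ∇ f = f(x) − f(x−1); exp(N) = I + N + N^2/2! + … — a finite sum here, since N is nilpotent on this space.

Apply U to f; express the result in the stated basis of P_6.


g(x) = -3x^6 - 16x^5 + 10x^4 + 60x^3 - 65x^2 - (105/4)x + 133/4

order-1 term: -18x^5 + 55x^4 - 80x^3 + 65x^2 - 28x + 19/4
order-2 term: -45x^4 + 200x^3 - 375x^2 + 340x - 123
order-3 term: -60x^3 + 290x^2 - 510x + 320
order-4 term: -45x^2 + 190x - 215
order-5 term: -18x + 47
order-6 term: -3
the series for exp(∇) f terminates at order 6
exp(∇) f = -3x^6 - 16x^5 + 10x^4 + 60x^3 - 65x^2 - (105/4)x + 133/4


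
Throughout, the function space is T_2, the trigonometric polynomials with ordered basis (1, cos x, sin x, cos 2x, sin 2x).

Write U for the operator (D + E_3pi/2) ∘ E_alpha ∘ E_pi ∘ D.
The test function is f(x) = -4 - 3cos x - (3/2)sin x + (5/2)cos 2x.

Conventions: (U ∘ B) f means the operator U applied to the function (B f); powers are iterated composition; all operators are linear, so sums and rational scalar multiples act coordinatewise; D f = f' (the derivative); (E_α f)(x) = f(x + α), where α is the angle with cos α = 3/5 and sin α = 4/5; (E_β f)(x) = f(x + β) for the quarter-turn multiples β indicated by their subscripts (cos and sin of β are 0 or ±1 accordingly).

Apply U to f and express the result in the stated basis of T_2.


D f = -(3/2)cos x + 3sin x - 5sin 2x
E_pi D f = (3/2)cos x - 3sin x - 5sin 2x
E_alpha E_pi D f = -(3/2)cos x - 3sin x - (24/5)cos 2x + (7/5)sin 2x
D (E_alpha ∘ E_pi ∘ D) f = -3cos x + (3/2)sin x + (14/5)cos 2x + (48/5)sin 2x
E_3pi/2 (E_alpha ∘ E_pi ∘ D) f = 3cos x - (3/2)sin x + (24/5)cos 2x - (7/5)sin 2x
(D + E_3pi/2) (E_alpha ∘ E_pi ∘ D) f = (38/5)cos 2x + (41/5)sin 2x

the result is g(x) = (38/5)cos 2x + (41/5)sin 2x


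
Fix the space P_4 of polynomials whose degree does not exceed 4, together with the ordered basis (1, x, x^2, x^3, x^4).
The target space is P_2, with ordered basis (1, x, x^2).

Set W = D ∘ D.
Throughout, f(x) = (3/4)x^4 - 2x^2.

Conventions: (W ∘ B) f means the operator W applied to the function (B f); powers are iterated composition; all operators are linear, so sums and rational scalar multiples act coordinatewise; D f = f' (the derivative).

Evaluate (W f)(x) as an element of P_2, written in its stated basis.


D f = 3x^3 - 4x
D D f = 9x^2 - 4

g(x) = 9x^2 - 4


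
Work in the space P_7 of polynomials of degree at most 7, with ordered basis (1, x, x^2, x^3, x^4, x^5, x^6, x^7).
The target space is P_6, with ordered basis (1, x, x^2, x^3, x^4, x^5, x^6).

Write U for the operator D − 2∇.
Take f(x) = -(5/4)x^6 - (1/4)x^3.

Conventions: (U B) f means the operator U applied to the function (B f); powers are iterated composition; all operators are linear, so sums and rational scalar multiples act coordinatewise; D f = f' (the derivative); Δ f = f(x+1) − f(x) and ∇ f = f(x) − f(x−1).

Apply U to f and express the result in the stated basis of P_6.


g(x) = (15/2)x^5 - (75/2)x^4 + 50x^3 - (147/4)x^2 + (27/2)x - 2

D f = -(15/2)x^5 - (3/4)x^2
∇ f = -(15/2)x^5 + (75/4)x^4 - 25x^3 + 18x^2 - (27/4)x + 1
(-2∇) f = 15x^5 - (75/2)x^4 + 50x^3 - 36x^2 + (27/2)x - 2
(D − 2∇) f = (15/2)x^5 - (75/2)x^4 + 50x^3 - (147/4)x^2 + (27/2)x - 2


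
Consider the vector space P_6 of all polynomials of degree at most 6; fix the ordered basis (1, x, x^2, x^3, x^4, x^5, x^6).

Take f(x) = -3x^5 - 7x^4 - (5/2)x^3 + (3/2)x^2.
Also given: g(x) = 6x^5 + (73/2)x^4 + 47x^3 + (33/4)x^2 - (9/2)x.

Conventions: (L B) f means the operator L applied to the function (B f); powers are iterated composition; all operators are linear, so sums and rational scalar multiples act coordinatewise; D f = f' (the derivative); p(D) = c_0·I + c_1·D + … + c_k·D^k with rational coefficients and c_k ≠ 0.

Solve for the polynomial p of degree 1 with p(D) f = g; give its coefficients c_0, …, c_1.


D^0 f = -3x^5 - 7x^4 - (5/2)x^3 + (3/2)x^2
D^1 f = -15x^4 - 28x^3 - (15/2)x^2 + 3x
matching coefficients of g against c_0 f + c_1 Df + … from the top degree down determines the c_i
solution: c_0 = -2, c_1 = -3/2

p(D) = -2·I − (3/2)·D, i.e. c_0 = -2, c_1 = -3/2


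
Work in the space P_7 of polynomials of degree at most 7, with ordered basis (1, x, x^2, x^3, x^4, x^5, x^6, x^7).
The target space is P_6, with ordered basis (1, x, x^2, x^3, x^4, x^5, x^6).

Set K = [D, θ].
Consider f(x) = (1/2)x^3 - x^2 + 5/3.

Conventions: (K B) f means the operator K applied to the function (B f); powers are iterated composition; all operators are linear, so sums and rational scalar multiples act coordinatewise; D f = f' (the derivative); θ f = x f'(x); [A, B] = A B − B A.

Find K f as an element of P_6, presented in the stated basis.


θ f = (3/2)x^3 - 2x^2
D θ f = (9/2)x^2 - 4x
D f = (3/2)x^2 - 2x
θ D f = 3x^2 - 2x
[D, θ] f = (3/2)x^2 - 2x

g(x) = (3/2)x^2 - 2x


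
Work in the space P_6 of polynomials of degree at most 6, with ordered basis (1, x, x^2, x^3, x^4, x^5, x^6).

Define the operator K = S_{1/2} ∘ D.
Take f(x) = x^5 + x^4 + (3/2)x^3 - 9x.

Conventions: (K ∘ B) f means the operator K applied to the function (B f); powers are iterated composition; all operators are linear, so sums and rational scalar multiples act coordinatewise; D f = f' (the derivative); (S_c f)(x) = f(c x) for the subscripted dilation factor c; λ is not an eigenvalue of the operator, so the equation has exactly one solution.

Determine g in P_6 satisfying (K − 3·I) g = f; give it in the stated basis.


write g with unknown coordinates in the stated basis and equate coefficients in (K − 3·I) g = f
solving from the highest basis element down gives g = -(1/3)x^5 - (53/144)x^4 - (485/864)x^3 - (485/3456)x^2 + (30619/10368)x + 30619/31104
check: K g = -(5/48)x^4 - (53/288)x^3 - (485/1152)x^2 - (485/3456)x + 30619/10368
so K g − 3·g = x^5 + x^4 + (3/2)x^3 - 9x = f ✓

the image equals g(x) = -(1/3)x^5 - (53/144)x^4 - (485/864)x^3 - (485/3456)x^2 + (30619/10368)x + 30619/31104


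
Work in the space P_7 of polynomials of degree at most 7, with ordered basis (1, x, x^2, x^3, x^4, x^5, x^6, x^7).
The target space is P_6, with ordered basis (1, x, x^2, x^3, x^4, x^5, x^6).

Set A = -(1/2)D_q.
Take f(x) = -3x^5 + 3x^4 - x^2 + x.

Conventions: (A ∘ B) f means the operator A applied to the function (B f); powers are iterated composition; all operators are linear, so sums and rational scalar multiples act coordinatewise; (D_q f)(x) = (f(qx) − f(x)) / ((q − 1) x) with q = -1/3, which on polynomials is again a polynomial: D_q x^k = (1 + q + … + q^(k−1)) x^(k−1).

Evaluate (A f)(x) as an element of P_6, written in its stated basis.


g(x) = (61/54)x^4 - (10/9)x^3 + (1/3)x - 1/2

D_q f = -(61/27)x^4 + (20/9)x^3 - (2/3)x + 1
(-(1/2)D_q) f = (61/54)x^4 - (10/9)x^3 + (1/3)x - 1/2
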